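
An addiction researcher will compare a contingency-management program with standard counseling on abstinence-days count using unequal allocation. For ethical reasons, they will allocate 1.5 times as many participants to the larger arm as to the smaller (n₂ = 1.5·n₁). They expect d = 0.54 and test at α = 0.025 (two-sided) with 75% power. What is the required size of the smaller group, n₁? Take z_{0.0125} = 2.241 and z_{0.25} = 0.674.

With allocation ratio k = n₂/n₁ = 1.5, Var(x̄₁−x̄₂) = σ²(1/n₁ + 1/(k·n₁)) = σ²·(k+1)/(k·n₁).
So n₁ = (1 + 1/k)·((z_{α/2} + z_β)/d)² = 1.667 × (2.915/0.54)².
n₁ = 1.667 × 29.14 = 48.6.
Round up: n₁ = 49, giving n₂ = ⌈1.5 × 49⌉ = ⌈73.5⌉ = 74.

n₁ = 49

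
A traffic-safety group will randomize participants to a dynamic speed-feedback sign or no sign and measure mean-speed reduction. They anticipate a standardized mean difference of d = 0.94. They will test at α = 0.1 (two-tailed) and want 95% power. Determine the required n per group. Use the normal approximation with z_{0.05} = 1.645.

For two independent groups with equal n: n = 2·((z_{α/2} + z_β) / d)².
z_{α/2} + z_β = 1.645 + 1.645 = 3.290.
n = 2 × (3.290 / 0.94)² = 2 × 3.500² = 2 × 12.25 = 24.5.
Round up to the next whole participant.

n = 25 per group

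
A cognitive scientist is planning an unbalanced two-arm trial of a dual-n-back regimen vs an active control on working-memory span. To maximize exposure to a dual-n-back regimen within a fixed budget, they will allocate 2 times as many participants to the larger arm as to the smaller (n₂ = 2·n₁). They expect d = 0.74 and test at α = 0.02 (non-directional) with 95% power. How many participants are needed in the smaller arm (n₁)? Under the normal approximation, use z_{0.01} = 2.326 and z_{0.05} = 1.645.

n₁ = 44

With allocation ratio k = n₂/n₁ = 2, Var(x̄₁−x̄₂) = σ²(1/n₁ + 1/(k·n₁)) = σ²·(k+1)/(k·n₁).
So n₁ = (1 + 1/k)·((z_{α/2} + z_β)/d)² = 1.500 × (3.971/0.74)².
n₁ = 1.500 × 28.80 = 43.2.
Round up: n₁ = 44, giving n₂ = 2 × 44 = 88.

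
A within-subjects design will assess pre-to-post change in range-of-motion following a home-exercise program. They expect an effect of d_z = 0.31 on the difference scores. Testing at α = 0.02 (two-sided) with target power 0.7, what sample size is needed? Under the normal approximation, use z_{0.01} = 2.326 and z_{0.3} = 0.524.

n = 85 pairs

For a paired (one-sample on differences) test: n = ((z_{α/2} + z_β) / d)².
z_{α/2} + z_β = 2.326 + 0.524 = 2.850.
n = (2.850 / 0.31)² = 9.194² = 84.52.
Round up.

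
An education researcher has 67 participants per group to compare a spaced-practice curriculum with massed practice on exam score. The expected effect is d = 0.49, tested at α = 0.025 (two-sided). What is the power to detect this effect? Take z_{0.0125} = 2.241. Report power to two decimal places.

power ≈ 0.72

For two equal groups, power = Φ(d·√(n/2) − z_{α/2}).
d·√(n/2) = 0.49 × √(67/2) = 0.49 × 5.788 = 2.836.
z_β = 2.836 − 2.241 = 0.595.
Power = Φ(0.595) = 0.724.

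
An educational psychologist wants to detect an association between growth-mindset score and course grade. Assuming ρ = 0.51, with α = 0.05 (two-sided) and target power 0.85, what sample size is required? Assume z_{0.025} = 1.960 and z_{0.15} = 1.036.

n = 32

Fisher's z: C = ½·ln((1+r)/(1−r)) = ½·ln(3.0816) = 0.5627.
n = ((z_{α/2} + z_β)/C)² + 3.
(1.960 + 1.036) / 0.5627 = 2.996 / 0.5627 = 5.324.
n = 5.324² + 3 = 28.35 + 3 = 31.3.
Round up.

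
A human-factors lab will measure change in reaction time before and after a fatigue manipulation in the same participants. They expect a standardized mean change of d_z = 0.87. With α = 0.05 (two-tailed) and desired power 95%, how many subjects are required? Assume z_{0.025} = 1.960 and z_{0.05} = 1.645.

For a paired (one-sample on differences) test: n = ((z_{α/2} + z_β) / d)².
z_{α/2} + z_β = 1.960 + 1.645 = 3.605.
n = (3.605 / 0.87)² = 4.144² = 17.17.
Round up.

n = 18 pairs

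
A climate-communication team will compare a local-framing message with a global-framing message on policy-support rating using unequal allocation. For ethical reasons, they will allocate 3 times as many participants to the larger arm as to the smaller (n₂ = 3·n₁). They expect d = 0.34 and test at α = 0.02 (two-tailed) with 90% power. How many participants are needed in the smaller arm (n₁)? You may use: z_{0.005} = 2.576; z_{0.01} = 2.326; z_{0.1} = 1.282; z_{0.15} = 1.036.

With allocation ratio k = n₂/n₁ = 3, Var(x̄₁−x̄₂) = σ²(1/n₁ + 1/(k·n₁)) = σ²·(k+1)/(k·n₁).
So n₁ = (1 + 1/k)·((z_{α/2} + z_β)/d)² = 1.333 × (3.608/0.34)².
n₁ = 1.333 × 112.61 = 150.1.
Round up: n₁ = 151, giving n₂ = 3 × 151 = 453.

n₁ = 151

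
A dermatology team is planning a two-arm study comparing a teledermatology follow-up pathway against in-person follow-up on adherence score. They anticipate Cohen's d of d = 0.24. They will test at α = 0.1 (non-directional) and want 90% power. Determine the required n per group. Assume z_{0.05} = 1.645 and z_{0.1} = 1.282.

For two independent groups with equal n: n = 2·((z_{α/2} + z_β) / d)².
z_{α/2} + z_β = 1.645 + 1.282 = 2.927.
n = 2 × (2.927 / 0.24)² = 2 × 12.196² = 2 × 148.74 = 297.5.
Round up to the next whole participant.

n = 298 per group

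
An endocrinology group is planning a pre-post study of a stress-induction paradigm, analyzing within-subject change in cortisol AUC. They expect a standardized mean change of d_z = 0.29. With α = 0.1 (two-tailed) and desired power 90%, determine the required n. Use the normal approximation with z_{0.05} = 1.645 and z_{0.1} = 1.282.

n = 102 pairs

For a paired (one-sample on differences) test: n = ((z_{α/2} + z_β) / d)².
z_{α/2} + z_β = 1.645 + 1.282 = 2.927.
n = (2.927 / 0.29)² = 10.093² = 101.87.
Round up.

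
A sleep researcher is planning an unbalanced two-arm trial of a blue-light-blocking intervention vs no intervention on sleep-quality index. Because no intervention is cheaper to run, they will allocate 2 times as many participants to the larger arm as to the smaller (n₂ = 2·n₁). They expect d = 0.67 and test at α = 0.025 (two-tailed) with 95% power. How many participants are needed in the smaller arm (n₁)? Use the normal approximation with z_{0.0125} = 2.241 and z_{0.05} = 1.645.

n₁ = 51

With allocation ratio k = n₂/n₁ = 2, Var(x̄₁−x̄₂) = σ²(1/n₁ + 1/(k·n₁)) = σ²·(k+1)/(k·n₁).
So n₁ = (1 + 1/k)·((z_{α/2} + z_β)/d)² = 1.500 × (3.886/0.67)².
n₁ = 1.500 × 33.64 = 50.5.
Round up: n₁ = 51, giving n₂ = 2 × 51 = 102.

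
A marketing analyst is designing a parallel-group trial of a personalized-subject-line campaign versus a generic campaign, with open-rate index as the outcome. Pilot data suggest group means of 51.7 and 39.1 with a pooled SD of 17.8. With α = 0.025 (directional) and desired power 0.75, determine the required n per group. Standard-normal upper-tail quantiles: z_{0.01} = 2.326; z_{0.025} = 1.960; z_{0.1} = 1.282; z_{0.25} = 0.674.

n = 28 per group

Cohen's d = |M₁ − M₂| / SD_pooled = |51.7 − 39.1| / 17.8 = 12.6 / 17.8 = 0.708.
For two independent groups with equal n: n = 2·((z_{α} + z_β) / d)².
z_{α} + z_β = 1.960 + 0.674 = 2.634.
n = 2 × (2.634 / 0.708)² = 2 × 3.720² = 2 × 13.84 = 27.7.
Round up to the next whole participant.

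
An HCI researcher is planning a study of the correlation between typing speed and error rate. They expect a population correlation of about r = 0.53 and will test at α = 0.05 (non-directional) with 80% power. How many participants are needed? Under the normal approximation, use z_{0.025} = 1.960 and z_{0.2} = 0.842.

n = 26

Fisher's z: C = ½·ln((1+r)/(1−r)) = ½·ln(3.2553) = 0.5901.
n = ((z_{α/2} + z_β)/C)² + 3.
(1.960 + 0.842) / 0.5901 = 2.802 / 0.5901 = 4.748.
n = 4.748² + 3 = 22.55 + 3 = 25.5.
Round up.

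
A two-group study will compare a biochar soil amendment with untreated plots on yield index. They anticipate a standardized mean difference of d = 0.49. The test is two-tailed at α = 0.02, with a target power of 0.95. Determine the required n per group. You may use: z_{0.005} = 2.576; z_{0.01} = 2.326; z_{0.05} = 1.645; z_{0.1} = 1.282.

For two independent groups with equal n: n = 2·((z_{α/2} + z_β) / d)².
z_{α/2} + z_β = 2.326 + 1.645 = 3.971.
n = 2 × (3.971 / 0.49)² = 2 × 8.104² = 2 × 65.68 = 131.4.
Round up to the next whole participant.

n = 132 per group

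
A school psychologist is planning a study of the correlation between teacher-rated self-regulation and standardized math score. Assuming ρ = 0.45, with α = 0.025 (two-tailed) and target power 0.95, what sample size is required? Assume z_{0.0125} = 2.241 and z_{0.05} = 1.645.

Fisher's z: C = ½·ln((1+r)/(1−r)) = ½·ln(2.6364) = 0.4847.
n = ((z_{α/2} + z_β)/C)² + 3.
(2.241 + 1.645) / 0.4847 = 3.886 / 0.4847 = 8.017.
n = 8.017² + 3 = 64.28 + 3 = 67.3.
Round up.

n = 68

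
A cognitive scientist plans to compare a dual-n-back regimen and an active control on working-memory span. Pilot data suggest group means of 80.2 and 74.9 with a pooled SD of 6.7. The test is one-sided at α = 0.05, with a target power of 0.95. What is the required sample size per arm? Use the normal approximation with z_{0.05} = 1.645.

n = 35 per group

Cohen's d = |M₁ − M₂| / SD_pooled = |80.2 − 74.9| / 6.7 = 5.3 / 6.7 = 0.791.
For two independent groups with equal n: n = 2·((z_{α} + z_β) / d)².
z_{α} + z_β = 1.645 + 1.645 = 3.290.
n = 2 × (3.290 / 0.791)² = 2 × 4.159² = 2 × 17.30 = 34.6.
Round up to the next whole participant.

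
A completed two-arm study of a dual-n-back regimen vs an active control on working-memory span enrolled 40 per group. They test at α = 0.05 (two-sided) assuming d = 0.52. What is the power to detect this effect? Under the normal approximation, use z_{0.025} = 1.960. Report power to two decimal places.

For two equal groups, power = Φ(d·√(n/2) − z_{α/2}).
d·√(n/2) = 0.52 × √(40/2) = 0.52 × 4.472 = 2.326.
z_β = 2.326 − 1.960 = 0.366.
Power = Φ(0.366) = 0.643.

power ≈ 0.64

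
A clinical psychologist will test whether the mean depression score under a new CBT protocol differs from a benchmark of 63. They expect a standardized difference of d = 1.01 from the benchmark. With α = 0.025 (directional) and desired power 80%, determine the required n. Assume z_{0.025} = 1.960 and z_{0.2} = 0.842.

For a one-sample test: n = ((z_{α} + z_β) / d)².
z_{α} + z_β = 1.960 + 0.842 = 2.802.
n = (2.802 / 1.01)² = 2.774² = 7.70.
Round up.

n = 8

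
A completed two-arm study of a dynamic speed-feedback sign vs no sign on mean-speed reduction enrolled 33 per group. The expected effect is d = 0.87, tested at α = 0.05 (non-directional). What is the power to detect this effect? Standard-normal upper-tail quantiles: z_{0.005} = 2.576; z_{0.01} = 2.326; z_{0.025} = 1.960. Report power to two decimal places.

power ≈ 0.94

For two equal groups, power = Φ(d·√(n/2) − z_{α/2}).
d·√(n/2) = 0.87 × √(33/2) = 0.87 × 4.062 = 3.534.
z_β = 3.534 − 1.960 = 1.574.
Power = Φ(1.574) = 0.942.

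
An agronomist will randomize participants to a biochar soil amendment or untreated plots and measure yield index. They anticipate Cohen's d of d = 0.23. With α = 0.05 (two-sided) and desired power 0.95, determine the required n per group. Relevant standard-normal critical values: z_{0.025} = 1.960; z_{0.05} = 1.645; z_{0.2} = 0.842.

For two independent groups with equal n: n = 2·((z_{α/2} + z_β) / d)².
z_{α/2} + z_β = 1.960 + 1.645 = 3.605.
n = 2 × (3.605 / 0.23)² = 2 × 15.674² = 2 × 245.67 = 491.3.
Round up to the next whole participant.

n = 492 per group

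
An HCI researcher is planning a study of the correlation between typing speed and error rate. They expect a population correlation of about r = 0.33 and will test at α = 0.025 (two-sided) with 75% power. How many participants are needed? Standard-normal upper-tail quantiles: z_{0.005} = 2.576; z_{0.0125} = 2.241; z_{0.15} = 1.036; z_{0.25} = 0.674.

Fisher's z: C = ½·ln((1+r)/(1−r)) = ½·ln(1.9851) = 0.3428.
n = ((z_{α/2} + z_β)/C)² + 3.
(2.241 + 0.674) / 0.3428 = 2.915 / 0.3428 = 8.504.
n = 8.504² + 3 = 72.31 + 3 = 75.3.
Round up.

n = 76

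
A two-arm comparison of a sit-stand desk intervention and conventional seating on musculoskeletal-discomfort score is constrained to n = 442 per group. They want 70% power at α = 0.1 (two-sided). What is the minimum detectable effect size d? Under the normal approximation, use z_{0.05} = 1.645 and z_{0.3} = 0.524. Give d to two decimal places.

For two independent groups of n = 442 each: d_min = (z_{α/2} + z_β)·√(2/n).
z-sum = 1.645 + 0.524 = 2.169.
d_min = 2.169 × √(2/442) = 2.169 × 0.0673 = 0.146.

d_min ≈ 0.15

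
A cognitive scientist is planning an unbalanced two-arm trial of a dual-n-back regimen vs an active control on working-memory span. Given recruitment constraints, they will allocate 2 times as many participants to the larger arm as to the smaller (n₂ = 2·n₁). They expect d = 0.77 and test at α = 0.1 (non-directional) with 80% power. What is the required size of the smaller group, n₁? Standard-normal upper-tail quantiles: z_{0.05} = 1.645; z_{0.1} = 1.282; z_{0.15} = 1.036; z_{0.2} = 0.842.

With allocation ratio k = n₂/n₁ = 2, Var(x̄₁−x̄₂) = σ²(1/n₁ + 1/(k·n₁)) = σ²·(k+1)/(k·n₁).
So n₁ = (1 + 1/k)·((z_{α/2} + z_β)/d)² = 1.500 × (2.487/0.77)².
n₁ = 1.500 × 10.43 = 15.6.
Round up: n₁ = 16, giving n₂ = 2 × 16 = 32.

n₁ = 16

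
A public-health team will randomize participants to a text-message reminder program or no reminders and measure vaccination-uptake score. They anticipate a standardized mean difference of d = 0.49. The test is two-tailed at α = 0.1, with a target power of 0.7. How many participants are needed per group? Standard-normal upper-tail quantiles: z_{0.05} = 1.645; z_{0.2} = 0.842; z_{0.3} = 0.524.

n = 40 per group

For two independent groups with equal n: n = 2·((z_{α/2} + z_β) / d)².
z_{α/2} + z_β = 1.645 + 0.524 = 2.169.
n = 2 × (2.169 / 0.49)² = 2 × 4.427² = 2 × 19.59 = 39.2.
Round up to the next whole participant.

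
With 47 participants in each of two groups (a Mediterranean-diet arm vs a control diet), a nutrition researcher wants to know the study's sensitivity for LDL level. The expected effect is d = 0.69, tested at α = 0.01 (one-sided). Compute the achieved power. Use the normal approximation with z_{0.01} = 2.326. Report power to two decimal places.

For two equal groups, power = Φ(d·√(n/2) − z_{α}).
d·√(n/2) = 0.69 × √(47/2) = 0.69 × 4.848 = 3.345.
z_β = 3.345 − 2.326 = 1.019.
Power = Φ(1.019) = 0.846.

power ≈ 0.85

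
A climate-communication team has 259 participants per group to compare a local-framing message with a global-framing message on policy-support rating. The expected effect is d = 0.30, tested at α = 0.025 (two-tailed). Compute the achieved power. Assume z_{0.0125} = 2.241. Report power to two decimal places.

power ≈ 0.88

For two equal groups, power = Φ(d·√(n/2) − z_{α/2}).
d·√(n/2) = 0.30 × √(259/2) = 0.30 × 11.380 = 3.414.
z_β = 3.414 − 2.241 = 1.173.
Power = Φ(1.173) = 0.880.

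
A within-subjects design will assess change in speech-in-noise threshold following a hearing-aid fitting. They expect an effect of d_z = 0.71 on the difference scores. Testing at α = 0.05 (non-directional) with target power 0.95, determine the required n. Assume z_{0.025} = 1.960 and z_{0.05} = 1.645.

For a paired (one-sample on differences) test: n = ((z_{α/2} + z_β) / d)².
z_{α/2} + z_β = 1.960 + 1.645 = 3.605.
n = (3.605 / 0.71)² = 5.077² = 25.78.
Round up.

n = 26 pairs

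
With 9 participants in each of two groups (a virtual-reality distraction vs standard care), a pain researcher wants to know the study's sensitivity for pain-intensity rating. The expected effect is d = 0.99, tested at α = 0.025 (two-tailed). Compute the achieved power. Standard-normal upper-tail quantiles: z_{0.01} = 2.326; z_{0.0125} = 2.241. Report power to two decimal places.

For two equal groups, power = Φ(d·√(n/2) − z_{α/2}).
d·√(n/2) = 0.99 × √(9/2) = 0.99 × 2.121 = 2.100.
z_β = 2.100 − 2.241 = -0.141.
Power = Φ(-0.141) = 0.444.

power ≈ 0.44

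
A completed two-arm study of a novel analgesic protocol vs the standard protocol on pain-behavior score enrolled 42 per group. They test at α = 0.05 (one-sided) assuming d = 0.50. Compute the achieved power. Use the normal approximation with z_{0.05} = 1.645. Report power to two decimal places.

For two equal groups, power = Φ(d·√(n/2) − z_{α}).
d·√(n/2) = 0.50 × √(42/2) = 0.50 × 4.583 = 2.291.
z_β = 2.291 − 1.645 = 0.646.
Power = Φ(0.646) = 0.741.

power ≈ 0.74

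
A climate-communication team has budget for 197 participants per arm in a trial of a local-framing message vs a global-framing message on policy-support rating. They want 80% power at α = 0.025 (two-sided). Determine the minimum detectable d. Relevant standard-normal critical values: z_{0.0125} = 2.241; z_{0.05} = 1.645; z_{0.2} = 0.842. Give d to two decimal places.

d_min ≈ 0.31

For two independent groups of n = 197 each: d_min = (z_{α/2} + z_β)·√(2/n).
z-sum = 2.241 + 0.842 = 3.083.
d_min = 3.083 × √(2/197) = 3.083 × 0.1008 = 0.311.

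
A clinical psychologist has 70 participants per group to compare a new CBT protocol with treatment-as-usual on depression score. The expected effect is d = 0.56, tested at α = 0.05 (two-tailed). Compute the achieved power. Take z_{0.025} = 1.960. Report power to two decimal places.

power ≈ 0.91

For two equal groups, power = Φ(d·√(n/2) − z_{α/2}).
d·√(n/2) = 0.56 × √(70/2) = 0.56 × 5.916 = 3.313.
z_β = 3.313 − 1.960 = 1.353.
Power = Φ(1.353) = 0.912.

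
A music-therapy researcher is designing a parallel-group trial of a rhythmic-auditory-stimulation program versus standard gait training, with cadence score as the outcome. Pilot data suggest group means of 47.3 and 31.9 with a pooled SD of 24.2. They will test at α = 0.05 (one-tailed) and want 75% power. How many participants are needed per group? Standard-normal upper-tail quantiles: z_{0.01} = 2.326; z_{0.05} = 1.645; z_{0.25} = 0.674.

Cohen's d = |M₁ − M₂| / SD_pooled = |47.3 − 31.9| / 24.2 = 15.4 / 24.2 = 0.636.
For two independent groups with equal n: n = 2·((z_{α} + z_β) / d)².
z_{α} + z_β = 1.645 + 0.674 = 2.319.
n = 2 × (2.319 / 0.636)² = 2 × 3.646² = 2 × 13.29 = 26.6.
Round up to the next whole participant.

n = 27 per group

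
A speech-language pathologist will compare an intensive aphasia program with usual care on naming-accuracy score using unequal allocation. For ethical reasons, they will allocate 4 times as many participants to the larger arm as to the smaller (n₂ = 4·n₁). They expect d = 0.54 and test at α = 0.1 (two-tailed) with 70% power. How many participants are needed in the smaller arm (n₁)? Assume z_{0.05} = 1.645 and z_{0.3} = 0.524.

With allocation ratio k = n₂/n₁ = 4, Var(x̄₁−x̄₂) = σ²(1/n₁ + 1/(k·n₁)) = σ²·(k+1)/(k·n₁).
So n₁ = (1 + 1/k)·((z_{α/2} + z_β)/d)² = 1.250 × (2.169/0.54)².
n₁ = 1.250 × 16.13 = 20.2.
Round up: n₁ = 21, giving n₂ = 4 × 21 = 84.

n₁ = 21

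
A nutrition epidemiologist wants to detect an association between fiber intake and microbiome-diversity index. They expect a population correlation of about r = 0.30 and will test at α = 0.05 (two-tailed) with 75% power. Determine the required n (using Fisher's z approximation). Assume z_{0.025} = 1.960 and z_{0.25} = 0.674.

n = 76

Fisher's z: C = ½·ln((1+r)/(1−r)) = ½·ln(1.8571) = 0.3095.
n = ((z_{α/2} + z_β)/C)² + 3.
(1.960 + 0.674) / 0.3095 = 2.634 / 0.3095 = 8.511.
n = 8.511² + 3 = 72.43 + 3 = 75.4.
Round up.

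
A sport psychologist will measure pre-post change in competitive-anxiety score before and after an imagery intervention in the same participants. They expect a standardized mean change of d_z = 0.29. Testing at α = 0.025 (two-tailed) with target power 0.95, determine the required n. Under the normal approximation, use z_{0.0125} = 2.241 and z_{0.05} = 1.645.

For a paired (one-sample on differences) test: n = ((z_{α/2} + z_β) / d)².
z_{α/2} + z_β = 2.241 + 1.645 = 3.886.
n = (3.886 / 0.29)² = 13.400² = 179.56.
Round up.

n = 180 pairs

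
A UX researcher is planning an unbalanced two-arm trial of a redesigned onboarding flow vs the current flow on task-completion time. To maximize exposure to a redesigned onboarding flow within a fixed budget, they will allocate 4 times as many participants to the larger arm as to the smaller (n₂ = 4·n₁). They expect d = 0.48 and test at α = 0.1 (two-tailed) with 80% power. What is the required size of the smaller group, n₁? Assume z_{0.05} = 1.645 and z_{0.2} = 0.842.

n₁ = 34

With allocation ratio k = n₂/n₁ = 4, Var(x̄₁−x̄₂) = σ²(1/n₁ + 1/(k·n₁)) = σ²·(k+1)/(k·n₁).
So n₁ = (1 + 1/k)·((z_{α/2} + z_β)/d)² = 1.250 × (2.487/0.48)².
n₁ = 1.250 × 26.85 = 33.6.
Round up: n₁ = 34, giving n₂ = 4 × 34 = 136.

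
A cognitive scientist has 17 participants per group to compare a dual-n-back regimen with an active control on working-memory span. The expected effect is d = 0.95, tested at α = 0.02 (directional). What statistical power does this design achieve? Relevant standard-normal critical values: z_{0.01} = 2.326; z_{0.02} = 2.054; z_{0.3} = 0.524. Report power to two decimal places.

For two equal groups, power = Φ(d·√(n/2) − z_{α}).
d·√(n/2) = 0.95 × √(17/2) = 0.95 × 2.915 = 2.770.
z_β = 2.770 − 2.054 = 0.716.
Power = Φ(0.716) = 0.763.

power ≈ 0.76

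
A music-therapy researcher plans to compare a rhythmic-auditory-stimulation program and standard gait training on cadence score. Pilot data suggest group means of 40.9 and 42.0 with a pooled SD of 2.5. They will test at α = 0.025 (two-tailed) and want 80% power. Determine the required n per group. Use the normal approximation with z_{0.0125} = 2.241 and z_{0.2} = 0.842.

Cohen's d = |M₁ − M₂| / SD_pooled = |40.9 − 42.0| / 2.5 = 1.1 / 2.5 = 0.440.
For two independent groups with equal n: n = 2·((z_{α/2} + z_β) / d)².
z_{α/2} + z_β = 2.241 + 0.842 = 3.083.
n = 2 × (3.083 / 0.440)² = 2 × 7.007² = 2 × 49.10 = 98.2.
Round up to the next whole participant.

n = 99 per group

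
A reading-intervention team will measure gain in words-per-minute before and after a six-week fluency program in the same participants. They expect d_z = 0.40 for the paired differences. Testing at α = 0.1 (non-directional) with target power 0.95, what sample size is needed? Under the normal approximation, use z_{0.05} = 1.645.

For a paired (one-sample on differences) test: n = ((z_{α/2} + z_β) / d)².
z_{α/2} + z_β = 1.645 + 1.645 = 3.290.
n = (3.290 / 0.40)² = 8.225² = 67.65.
Round up.

n = 68 pairs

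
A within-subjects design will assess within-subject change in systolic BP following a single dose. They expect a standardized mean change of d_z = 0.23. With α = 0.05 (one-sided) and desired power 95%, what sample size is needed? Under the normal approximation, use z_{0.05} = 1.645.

n = 205 pairs

For a paired (one-sample on differences) test: n = ((z_{α} + z_β) / d)².
z_{α} + z_β = 1.645 + 1.645 = 3.290.
n = (3.290 / 0.23)² = 14.304² = 204.61.
Round up.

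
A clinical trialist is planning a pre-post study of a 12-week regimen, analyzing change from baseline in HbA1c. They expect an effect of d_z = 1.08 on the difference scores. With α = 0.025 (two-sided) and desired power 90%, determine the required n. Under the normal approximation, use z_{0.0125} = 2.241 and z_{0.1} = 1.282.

n = 11 pairs

For a paired (one-sample on differences) test: n = ((z_{α/2} + z_β) / d)².
z_{α/2} + z_β = 2.241 + 1.282 = 3.523.
n = (3.523 / 1.08)² = 3.262² = 10.64.
Round up.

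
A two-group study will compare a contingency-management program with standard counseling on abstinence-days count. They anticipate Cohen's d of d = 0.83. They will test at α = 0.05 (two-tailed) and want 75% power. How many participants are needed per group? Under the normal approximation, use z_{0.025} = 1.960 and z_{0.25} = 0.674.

For two independent groups with equal n: n = 2·((z_{α/2} + z_β) / d)².
z_{α/2} + z_β = 1.960 + 0.674 = 2.634.
n = 2 × (2.634 / 0.83)² = 2 × 3.173² = 2 × 10.07 = 20.1.
Round up to the next whole participant.

n = 21 per group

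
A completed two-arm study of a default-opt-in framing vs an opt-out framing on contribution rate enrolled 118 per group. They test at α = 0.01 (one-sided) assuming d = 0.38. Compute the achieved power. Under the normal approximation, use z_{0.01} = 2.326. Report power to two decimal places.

For two equal groups, power = Φ(d·√(n/2) − z_{α}).
d·√(n/2) = 0.38 × √(118/2) = 0.38 × 7.681 = 2.919.
z_β = 2.919 − 2.326 = 0.593.
Power = Φ(0.593) = 0.723.

power ≈ 0.72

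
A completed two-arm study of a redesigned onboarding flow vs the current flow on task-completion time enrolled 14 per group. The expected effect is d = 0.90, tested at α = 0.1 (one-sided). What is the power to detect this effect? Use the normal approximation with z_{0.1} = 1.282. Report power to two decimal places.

For two equal groups, power = Φ(d·√(n/2) − z_{α}).
d·√(n/2) = 0.90 × √(14/2) = 0.90 × 2.646 = 2.381.
z_β = 2.381 − 1.282 = 1.099.
Power = Φ(1.099) = 0.864.

power ≈ 0.86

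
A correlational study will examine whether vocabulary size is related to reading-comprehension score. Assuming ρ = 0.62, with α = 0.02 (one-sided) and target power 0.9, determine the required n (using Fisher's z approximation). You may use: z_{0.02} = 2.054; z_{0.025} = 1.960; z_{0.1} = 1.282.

Fisher's z: C = ½·ln((1+r)/(1−r)) = ½·ln(4.2632) = 0.7250.
n = ((z_{α} + z_β)/C)² + 3.
(2.054 + 1.282) / 0.7250 = 3.336 / 0.7250 = 4.601.
n = 4.601² + 3 = 21.17 + 3 = 24.2.
Round up.

n = 25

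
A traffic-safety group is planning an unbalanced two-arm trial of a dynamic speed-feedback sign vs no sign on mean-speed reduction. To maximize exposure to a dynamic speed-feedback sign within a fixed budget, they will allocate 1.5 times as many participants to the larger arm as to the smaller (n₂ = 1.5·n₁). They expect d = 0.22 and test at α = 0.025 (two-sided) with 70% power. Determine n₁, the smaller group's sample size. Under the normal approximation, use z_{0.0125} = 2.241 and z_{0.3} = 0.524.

With allocation ratio k = n₂/n₁ = 1.5, Var(x̄₁−x̄₂) = σ²(1/n₁ + 1/(k·n₁)) = σ²·(k+1)/(k·n₁).
So n₁ = (1 + 1/k)·((z_{α/2} + z_β)/d)² = 1.667 × (2.765/0.22)².
n₁ = 1.667 × 157.96 = 263.3.
Round up: n₁ = 264, giving n₂ = 1.5 × 264 = 396.

n₁ = 264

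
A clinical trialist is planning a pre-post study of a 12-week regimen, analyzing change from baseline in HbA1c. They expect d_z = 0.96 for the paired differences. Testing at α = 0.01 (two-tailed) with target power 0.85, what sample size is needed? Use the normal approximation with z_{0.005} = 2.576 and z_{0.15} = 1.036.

n = 15 pairs

For a paired (one-sample on differences) test: n = ((z_{α/2} + z_β) / d)².
z_{α/2} + z_β = 2.576 + 1.036 = 3.612.
n = (3.612 / 0.96)² = 3.763² = 14.16.
Round up.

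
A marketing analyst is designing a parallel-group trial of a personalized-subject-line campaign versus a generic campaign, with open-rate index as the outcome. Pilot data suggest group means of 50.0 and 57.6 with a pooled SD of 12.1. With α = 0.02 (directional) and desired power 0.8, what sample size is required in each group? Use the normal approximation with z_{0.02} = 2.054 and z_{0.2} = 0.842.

n = 43 per group

Cohen's d = |M₁ − M₂| / SD_pooled = |50.0 − 57.6| / 12.1 = 7.6 / 12.1 = 0.628.
For two independent groups with equal n: n = 2·((z_{α} + z_β) / d)².
z_{α} + z_β = 2.054 + 0.842 = 2.896.
n = 2 × (2.896 / 0.628)² = 2 × 4.611² = 2 × 21.27 = 42.5.
Round up to the next whole participant.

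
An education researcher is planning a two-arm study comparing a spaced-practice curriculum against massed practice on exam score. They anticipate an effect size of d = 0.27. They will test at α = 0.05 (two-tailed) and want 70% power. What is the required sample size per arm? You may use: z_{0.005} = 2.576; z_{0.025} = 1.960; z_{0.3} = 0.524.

n = 170 per group

For two independent groups with equal n: n = 2·((z_{α/2} + z_β) / d)².
z_{α/2} + z_β = 1.960 + 0.524 = 2.484.
n = 2 × (2.484 / 0.27)² = 2 × 9.200² = 2 × 84.64 = 169.3.
Round up to the next whole participant.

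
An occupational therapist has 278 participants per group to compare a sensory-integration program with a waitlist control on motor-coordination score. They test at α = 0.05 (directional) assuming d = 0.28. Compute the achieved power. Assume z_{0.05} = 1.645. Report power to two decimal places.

For two equal groups, power = Φ(d·√(n/2) − z_{α}).
d·√(n/2) = 0.28 × √(278/2) = 0.28 × 11.790 = 3.301.
z_β = 3.301 − 1.645 = 1.656.
Power = Φ(1.656) = 0.951.

power ≈ 0.95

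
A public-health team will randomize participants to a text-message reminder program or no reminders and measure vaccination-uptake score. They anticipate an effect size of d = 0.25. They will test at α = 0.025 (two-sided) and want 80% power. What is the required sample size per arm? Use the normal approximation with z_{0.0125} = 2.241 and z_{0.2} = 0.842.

n = 305 per group

For two independent groups with equal n: n = 2·((z_{α/2} + z_β) / d)².
z_{α/2} + z_β = 2.241 + 0.842 = 3.083.
n = 2 × (3.083 / 0.25)² = 2 × 12.332² = 2 × 152.08 = 304.2.
Round up to the next whole participant.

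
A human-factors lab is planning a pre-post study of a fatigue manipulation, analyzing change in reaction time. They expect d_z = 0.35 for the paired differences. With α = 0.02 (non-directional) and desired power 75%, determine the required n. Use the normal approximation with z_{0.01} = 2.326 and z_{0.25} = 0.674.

For a paired (one-sample on differences) test: n = ((z_{α/2} + z_β) / d)².
z_{α/2} + z_β = 2.326 + 0.674 = 3.000.
n = (3.000 / 0.35)² = 8.571² = 73.47.
Round up.

n = 74 pairs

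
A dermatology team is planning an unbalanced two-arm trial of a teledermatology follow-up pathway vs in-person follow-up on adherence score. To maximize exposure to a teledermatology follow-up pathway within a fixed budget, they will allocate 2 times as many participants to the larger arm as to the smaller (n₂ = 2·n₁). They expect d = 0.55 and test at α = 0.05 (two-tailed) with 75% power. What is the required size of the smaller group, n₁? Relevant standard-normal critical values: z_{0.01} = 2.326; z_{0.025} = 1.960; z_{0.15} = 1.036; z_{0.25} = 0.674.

With allocation ratio k = n₂/n₁ = 2, Var(x̄₁−x̄₂) = σ²(1/n₁ + 1/(k·n₁)) = σ²·(k+1)/(k·n₁).
So n₁ = (1 + 1/k)·((z_{α/2} + z_β)/d)² = 1.500 × (2.634/0.55)².
n₁ = 1.500 × 22.94 = 34.4.
Round up: n₁ = 35, giving n₂ = 2 × 35 = 70.

n₁ = 35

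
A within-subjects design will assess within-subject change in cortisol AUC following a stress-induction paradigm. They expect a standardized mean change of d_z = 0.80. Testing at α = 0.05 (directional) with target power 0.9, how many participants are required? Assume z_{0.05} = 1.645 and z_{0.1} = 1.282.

For a paired (one-sample on differences) test: n = ((z_{α} + z_β) / d)².
z_{α} + z_β = 1.645 + 1.282 = 2.927.
n = (2.927 / 0.80)² = 3.659² = 13.39.
Round up.

n = 14 pairs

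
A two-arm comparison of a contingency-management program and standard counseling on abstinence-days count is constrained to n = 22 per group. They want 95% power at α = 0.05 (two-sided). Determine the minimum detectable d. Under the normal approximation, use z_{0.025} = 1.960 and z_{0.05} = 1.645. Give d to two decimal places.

For two independent groups of n = 22 each: d_min = (z_{α/2} + z_β)·√(2/n).
z-sum = 1.960 + 1.645 = 3.605.
d_min = 3.605 × √(2/22) = 3.605 × 0.3015 = 1.087.

d_min ≈ 1.09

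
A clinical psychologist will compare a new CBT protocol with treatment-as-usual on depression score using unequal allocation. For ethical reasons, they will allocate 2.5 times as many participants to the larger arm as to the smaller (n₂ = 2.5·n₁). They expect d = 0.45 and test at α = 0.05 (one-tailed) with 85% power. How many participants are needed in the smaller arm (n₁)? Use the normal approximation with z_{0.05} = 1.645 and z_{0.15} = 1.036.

With allocation ratio k = n₂/n₁ = 2.5, Var(x̄₁−x̄₂) = σ²(1/n₁ + 1/(k·n₁)) = σ²·(k+1)/(k·n₁).
So n₁ = (1 + 1/k)·((z_{α} + z_β)/d)² = 1.400 × (2.681/0.45)².
n₁ = 1.400 × 35.50 = 49.7.
Round up: n₁ = 50, giving n₂ = 2.5 × 50 = 125.

n₁ = 50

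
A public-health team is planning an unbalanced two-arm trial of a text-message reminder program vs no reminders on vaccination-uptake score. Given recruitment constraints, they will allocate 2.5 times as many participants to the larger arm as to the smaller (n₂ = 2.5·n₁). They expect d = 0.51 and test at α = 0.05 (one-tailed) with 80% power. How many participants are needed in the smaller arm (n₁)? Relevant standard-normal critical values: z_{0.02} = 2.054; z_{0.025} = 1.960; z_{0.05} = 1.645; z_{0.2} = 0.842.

n₁ = 34

With allocation ratio k = n₂/n₁ = 2.5, Var(x̄₁−x̄₂) = σ²(1/n₁ + 1/(k·n₁)) = σ²·(k+1)/(k·n₁).
So n₁ = (1 + 1/k)·((z_{α} + z_β)/d)² = 1.400 × (2.487/0.51)².
n₁ = 1.400 × 23.78 = 33.3.
Round up: n₁ = 34, giving n₂ = 2.5 × 34 = 85.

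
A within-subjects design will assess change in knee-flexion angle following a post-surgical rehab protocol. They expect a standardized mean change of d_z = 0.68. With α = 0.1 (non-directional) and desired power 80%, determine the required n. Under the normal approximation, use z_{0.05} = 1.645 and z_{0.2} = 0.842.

For a paired (one-sample on differences) test: n = ((z_{α/2} + z_β) / d)².
z_{α/2} + z_β = 1.645 + 0.842 = 2.487.
n = (2.487 / 0.68)² = 3.657² = 13.38.
Round up.

n = 14 pairs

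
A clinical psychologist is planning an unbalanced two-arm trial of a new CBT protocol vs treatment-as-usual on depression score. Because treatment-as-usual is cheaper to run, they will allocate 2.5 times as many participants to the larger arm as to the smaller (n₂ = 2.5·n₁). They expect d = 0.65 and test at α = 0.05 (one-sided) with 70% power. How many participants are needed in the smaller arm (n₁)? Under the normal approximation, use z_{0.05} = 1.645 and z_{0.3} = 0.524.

With allocation ratio k = n₂/n₁ = 2.5, Var(x̄₁−x̄₂) = σ²(1/n₁ + 1/(k·n₁)) = σ²·(k+1)/(k·n₁).
So n₁ = (1 + 1/k)·((z_{α} + z_β)/d)² = 1.400 × (2.169/0.65)².
n₁ = 1.400 × 11.14 = 15.6.
Round up: n₁ = 16, giving n₂ = 2.5 × 16 = 40.

n₁ = 16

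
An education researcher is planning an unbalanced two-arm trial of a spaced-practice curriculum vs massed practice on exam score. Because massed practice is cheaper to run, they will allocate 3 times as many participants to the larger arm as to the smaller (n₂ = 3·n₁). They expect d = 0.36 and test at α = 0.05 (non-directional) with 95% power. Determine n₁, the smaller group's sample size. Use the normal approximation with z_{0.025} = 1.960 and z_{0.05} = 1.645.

n₁ = 134

With allocation ratio k = n₂/n₁ = 3, Var(x̄₁−x̄₂) = σ²(1/n₁ + 1/(k·n₁)) = σ²·(k+1)/(k·n₁).
So n₁ = (1 + 1/k)·((z_{α/2} + z_β)/d)² = 1.333 × (3.605/0.36)².
n₁ = 1.333 × 100.28 = 133.7.
Round up: n₁ = 134, giving n₂ = 3 × 134 = 402.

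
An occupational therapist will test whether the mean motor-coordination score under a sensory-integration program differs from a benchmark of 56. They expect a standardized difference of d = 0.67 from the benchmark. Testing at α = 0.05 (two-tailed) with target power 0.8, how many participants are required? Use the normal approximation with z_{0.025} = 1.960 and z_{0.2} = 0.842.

For a one-sample test: n = ((z_{α/2} + z_β) / d)².
z_{α/2} + z_β = 1.960 + 0.842 = 2.802.
n = (2.802 / 0.67)² = 4.182² = 17.49.
Round up.

n = 18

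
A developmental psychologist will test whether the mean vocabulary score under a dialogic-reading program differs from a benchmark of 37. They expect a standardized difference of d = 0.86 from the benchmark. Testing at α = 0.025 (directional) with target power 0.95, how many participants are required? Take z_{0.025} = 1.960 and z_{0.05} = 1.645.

For a one-sample test: n = ((z_{α} + z_β) / d)².
z_{α} + z_β = 1.960 + 1.645 = 3.605.
n = (3.605 / 0.86)² = 4.192² = 17.57.
Round up.

n = 18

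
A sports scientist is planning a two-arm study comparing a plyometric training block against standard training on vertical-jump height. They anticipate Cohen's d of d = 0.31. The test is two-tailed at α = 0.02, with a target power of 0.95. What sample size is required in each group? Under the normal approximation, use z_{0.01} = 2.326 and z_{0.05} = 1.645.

For two independent groups with equal n: n = 2·((z_{α/2} + z_β) / d)².
z_{α/2} + z_β = 2.326 + 1.645 = 3.971.
n = 2 × (3.971 / 0.31)² = 2 × 12.810² = 2 × 164.09 = 328.2.
Round up to the next whole participant.

n = 329 per group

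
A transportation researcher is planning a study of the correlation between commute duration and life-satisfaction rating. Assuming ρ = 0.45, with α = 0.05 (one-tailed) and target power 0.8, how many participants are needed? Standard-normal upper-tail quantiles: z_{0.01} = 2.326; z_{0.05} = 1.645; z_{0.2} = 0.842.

Fisher's z: C = ½·ln((1+r)/(1−r)) = ½·ln(2.6364) = 0.4847.
n = ((z_{α} + z_β)/C)² + 3.
(1.645 + 0.842) / 0.4847 = 2.487 / 0.4847 = 5.131.
n = 5.131² + 3 = 26.33 + 3 = 29.3.
Round up.

n = 30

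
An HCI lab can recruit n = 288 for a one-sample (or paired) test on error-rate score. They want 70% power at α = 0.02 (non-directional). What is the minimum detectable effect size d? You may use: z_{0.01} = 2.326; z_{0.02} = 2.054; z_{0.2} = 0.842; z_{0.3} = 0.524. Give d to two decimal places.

d_min ≈ 0.17

For a single sample (or paired design) of n = 288: d_min = (z_{α/2} + z_β)/√n.
z-sum = 2.326 + 0.524 = 2.850.
d_min = 2.850 / √288 = 2.850 / 16.971 = 0.168.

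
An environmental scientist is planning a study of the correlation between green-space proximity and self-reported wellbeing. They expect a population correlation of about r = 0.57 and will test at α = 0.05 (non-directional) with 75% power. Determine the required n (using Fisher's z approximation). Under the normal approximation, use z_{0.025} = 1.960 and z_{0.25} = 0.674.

Fisher's z: C = ½·ln((1+r)/(1−r)) = ½·ln(3.6512) = 0.6475.
n = ((z_{α/2} + z_β)/C)² + 3.
(1.960 + 0.674) / 0.6475 = 2.634 / 0.6475 = 4.068.
n = 4.068² + 3 = 16.55 + 3 = 19.5.
Round up.

n = 20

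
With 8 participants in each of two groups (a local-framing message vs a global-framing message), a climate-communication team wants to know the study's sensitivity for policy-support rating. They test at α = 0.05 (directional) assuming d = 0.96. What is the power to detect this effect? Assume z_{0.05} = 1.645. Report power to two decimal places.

power ≈ 0.61

For two equal groups, power = Φ(d·√(n/2) − z_{α}).
d·√(n/2) = 0.96 × √(8/2) = 0.96 × 2.000 = 1.920.
z_β = 1.920 − 1.645 = 0.275.
Power = Φ(0.275) = 0.608.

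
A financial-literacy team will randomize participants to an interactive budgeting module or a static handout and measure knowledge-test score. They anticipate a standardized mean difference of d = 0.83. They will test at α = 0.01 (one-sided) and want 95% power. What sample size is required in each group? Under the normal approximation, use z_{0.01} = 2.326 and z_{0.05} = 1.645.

For two independent groups with equal n: n = 2·((z_{α} + z_β) / d)².
z_{α} + z_β = 2.326 + 1.645 = 3.971.
n = 2 × (3.971 / 0.83)² = 2 × 4.784² = 2 × 22.89 = 45.8.
Round up to the next whole participant.

n = 46 per group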